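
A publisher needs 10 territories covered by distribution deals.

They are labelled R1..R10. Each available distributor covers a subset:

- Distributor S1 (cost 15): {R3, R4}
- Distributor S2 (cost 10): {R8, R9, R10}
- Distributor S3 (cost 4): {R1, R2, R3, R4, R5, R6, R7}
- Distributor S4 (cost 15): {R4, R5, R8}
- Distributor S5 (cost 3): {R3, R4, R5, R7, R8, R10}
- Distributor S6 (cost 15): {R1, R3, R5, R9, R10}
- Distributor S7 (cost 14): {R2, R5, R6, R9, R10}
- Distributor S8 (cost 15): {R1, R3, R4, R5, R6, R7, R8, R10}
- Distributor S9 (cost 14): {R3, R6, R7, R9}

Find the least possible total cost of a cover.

S2, S3 together cover every territory (S2 ∪ S3 = {R1, R2, R3, R4, R5, R6, R7, R8, R9, R10}); total cost 10 + 4 = 14.
The greedy pick S5, S3, S2 costs 17; no covering selection beats 14.

14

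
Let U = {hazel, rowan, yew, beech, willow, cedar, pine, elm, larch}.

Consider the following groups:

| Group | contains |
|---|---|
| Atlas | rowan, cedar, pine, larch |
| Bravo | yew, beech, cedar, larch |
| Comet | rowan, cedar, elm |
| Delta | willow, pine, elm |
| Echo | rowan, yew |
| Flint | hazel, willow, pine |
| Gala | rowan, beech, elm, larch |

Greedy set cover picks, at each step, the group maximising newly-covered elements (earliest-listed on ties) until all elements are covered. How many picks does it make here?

Greedy: pick Atlas (covers 4 new) → pick Bravo (covers 2 new) → pick Delta (covers 2 new) → pick Flint (covers 1 new). Total picks: 4.
(The true minimum cover uses only 3 groups, so greedy is not optimal here.)

4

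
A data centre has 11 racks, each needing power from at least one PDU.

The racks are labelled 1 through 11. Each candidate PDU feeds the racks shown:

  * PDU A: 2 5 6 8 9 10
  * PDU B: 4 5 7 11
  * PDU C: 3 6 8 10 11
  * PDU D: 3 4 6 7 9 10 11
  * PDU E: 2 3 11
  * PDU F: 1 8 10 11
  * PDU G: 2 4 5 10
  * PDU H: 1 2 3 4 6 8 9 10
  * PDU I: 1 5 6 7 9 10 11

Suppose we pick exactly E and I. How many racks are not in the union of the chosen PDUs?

Union of E, I = {1, 2, 3, 5, 6, 7, 9, 10, 11}.
Not covered: 4, 8 — 2 racks.

2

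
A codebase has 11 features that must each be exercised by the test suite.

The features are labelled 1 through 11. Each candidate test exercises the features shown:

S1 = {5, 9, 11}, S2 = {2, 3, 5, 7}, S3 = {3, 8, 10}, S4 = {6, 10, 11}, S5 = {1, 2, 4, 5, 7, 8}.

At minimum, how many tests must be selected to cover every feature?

Take {S1, S2, S4, S5}. Their union is {1, 2, 3, 4, 5, 6, 7, 8, 9, 10, 11}, which is all 11 features.
No 3 of the 5 tests cover everything (all 10 combinations miss at least one feature), so 4 is optimal.

4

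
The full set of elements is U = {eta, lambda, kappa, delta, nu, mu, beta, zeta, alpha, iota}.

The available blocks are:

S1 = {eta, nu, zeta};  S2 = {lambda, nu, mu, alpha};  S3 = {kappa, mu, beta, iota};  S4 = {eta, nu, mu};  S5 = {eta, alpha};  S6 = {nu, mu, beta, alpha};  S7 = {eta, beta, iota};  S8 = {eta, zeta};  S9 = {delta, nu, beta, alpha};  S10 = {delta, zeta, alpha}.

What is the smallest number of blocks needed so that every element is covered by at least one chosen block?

4

S2, S3, S7, and S10 cover everything between them: the union {eta, lambda, kappa, delta, nu, mu, beta, zeta, alpha, iota} is all of U.
No 3 of the 10 blocks cover everything (all 120 combinations miss at least one element), so 4 is optimal.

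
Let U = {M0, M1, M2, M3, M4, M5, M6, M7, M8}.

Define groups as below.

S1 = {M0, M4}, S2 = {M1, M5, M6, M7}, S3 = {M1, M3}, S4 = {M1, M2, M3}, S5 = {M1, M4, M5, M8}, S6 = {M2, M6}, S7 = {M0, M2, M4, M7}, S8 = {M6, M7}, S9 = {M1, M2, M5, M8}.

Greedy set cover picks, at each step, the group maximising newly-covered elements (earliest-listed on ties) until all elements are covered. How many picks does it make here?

Greedy: pick S2 (covers 4 new) → pick S7 (covers 3 new) → pick S3 (covers 1 new) → pick S5 (covers 1 new). Total picks: 4.

4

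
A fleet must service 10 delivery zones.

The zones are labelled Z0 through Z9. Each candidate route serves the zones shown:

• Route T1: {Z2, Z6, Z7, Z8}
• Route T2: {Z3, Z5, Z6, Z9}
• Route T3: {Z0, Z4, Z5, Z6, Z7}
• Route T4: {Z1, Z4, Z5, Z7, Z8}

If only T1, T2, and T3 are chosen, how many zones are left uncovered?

Union of T1, T2, T3 = {Z0, Z2, Z3, Z4, Z5, Z6, Z7, Z8, Z9}.
Not covered: Z1 — 1 zone.

1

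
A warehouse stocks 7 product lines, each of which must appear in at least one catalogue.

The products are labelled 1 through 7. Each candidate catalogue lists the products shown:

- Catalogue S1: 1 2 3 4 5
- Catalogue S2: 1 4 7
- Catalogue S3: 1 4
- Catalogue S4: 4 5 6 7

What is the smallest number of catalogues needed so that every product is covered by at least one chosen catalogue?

2

Take {S1, S4}. Their union is {1, 2, 3, 4, 5, 6, 7}, which is all 7 products.
No single catalogue has all 7 products (the largest, S1, has 5), so 2 is optimal.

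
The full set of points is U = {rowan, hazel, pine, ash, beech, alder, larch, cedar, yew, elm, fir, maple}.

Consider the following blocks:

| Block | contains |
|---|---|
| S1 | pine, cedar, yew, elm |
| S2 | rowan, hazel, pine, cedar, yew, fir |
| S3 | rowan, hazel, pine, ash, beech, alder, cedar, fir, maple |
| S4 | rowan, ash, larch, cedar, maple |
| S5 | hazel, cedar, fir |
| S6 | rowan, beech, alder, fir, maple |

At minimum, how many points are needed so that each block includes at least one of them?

The 2 points {beech, cedar} hit every block.
The blocks S1, S6 are pairwise disjoint, so any hitting set needs a separate point for each — at least 2. Hence 2 is optimal.

2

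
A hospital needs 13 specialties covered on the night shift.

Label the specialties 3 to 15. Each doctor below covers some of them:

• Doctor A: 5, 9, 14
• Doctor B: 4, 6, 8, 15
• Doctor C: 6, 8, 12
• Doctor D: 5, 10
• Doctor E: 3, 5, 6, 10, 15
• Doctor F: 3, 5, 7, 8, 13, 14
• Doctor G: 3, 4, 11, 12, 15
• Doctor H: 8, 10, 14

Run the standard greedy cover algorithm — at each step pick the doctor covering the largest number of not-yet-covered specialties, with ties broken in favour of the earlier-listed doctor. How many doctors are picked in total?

4

Greedy: pick F (covers 6 new) → pick G (covers 4 new) → pick E (covers 2 new) → pick A (covers 1 new). Total picks: 4.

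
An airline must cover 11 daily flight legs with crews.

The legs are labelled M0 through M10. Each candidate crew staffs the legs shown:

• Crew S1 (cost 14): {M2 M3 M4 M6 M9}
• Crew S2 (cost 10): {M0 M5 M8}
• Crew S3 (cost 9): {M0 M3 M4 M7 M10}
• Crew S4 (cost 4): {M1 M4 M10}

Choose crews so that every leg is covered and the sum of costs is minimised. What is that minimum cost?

37

S1, S2, S3, S4 together cover every leg (S1 ∪ S2 ∪ S3 ∪ S4 = {M0, M1, M2, M3, M4, M5, M6, M7, M8, M9, M10}); total cost 14 + 10 + 9 + 4 = 37.
No covering selection has total cost below 37.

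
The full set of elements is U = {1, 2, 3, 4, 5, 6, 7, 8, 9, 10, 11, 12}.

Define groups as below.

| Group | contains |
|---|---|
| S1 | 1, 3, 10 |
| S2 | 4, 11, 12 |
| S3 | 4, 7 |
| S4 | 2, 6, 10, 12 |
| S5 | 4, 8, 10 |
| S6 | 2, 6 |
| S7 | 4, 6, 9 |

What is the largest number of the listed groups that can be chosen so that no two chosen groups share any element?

3

S1, S3, S6 are pairwise disjoint (S1={1,3,10}; S3={4,7}; S6={2,6}).
Every remaining group overlaps one of these, and no 4 of the listed groups are pairwise disjoint, so 3 is the maximum.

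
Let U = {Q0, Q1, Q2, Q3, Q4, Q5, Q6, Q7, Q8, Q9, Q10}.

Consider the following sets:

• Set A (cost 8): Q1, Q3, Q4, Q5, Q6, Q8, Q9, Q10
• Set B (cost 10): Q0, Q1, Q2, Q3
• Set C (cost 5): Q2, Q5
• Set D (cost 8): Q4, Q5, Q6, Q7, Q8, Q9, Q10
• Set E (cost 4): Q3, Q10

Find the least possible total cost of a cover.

B, D together cover every item (B ∪ D = {Q0, Q1, Q2, Q3, Q4, Q5, Q6, Q7, Q8, Q9, Q10}); total cost 10 + 8 = 18.
The greedy pick A, B, D costs 26; no covering selection beats 18.

18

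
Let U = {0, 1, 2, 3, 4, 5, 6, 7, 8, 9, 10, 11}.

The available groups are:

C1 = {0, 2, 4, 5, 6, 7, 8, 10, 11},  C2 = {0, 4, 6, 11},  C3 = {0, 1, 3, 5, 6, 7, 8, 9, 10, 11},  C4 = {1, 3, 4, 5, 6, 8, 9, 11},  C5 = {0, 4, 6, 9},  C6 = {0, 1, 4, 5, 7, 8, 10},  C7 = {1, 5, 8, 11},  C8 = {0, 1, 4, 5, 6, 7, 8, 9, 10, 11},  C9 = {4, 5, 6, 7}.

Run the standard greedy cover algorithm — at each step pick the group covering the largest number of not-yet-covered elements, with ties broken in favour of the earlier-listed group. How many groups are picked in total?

2

Greedy: pick C3 (covers 10 new) → pick C1 (covers 2 new). Total picks: 2.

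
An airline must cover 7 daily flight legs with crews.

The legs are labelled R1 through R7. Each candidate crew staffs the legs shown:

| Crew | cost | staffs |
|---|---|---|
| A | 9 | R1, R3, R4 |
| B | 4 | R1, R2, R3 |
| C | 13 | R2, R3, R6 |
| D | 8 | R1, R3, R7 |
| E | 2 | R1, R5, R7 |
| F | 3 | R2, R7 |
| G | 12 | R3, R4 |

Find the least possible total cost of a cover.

24

A, C, E together cover every leg (A ∪ C ∪ E = {R1, R2, R3, R4, R5, R6, R7}); total cost 9 + 13 + 2 = 24.
The greedy pick E, B, A, C costs 28; no covering selection beats 24.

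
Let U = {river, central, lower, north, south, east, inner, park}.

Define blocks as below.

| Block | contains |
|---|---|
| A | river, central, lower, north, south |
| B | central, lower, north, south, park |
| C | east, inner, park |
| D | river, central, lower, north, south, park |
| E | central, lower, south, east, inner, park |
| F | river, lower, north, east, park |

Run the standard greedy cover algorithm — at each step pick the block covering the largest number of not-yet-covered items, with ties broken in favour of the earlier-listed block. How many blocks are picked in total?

2

Greedy: pick D (covers 6 new) → pick C (covers 2 new). Total picks: 2.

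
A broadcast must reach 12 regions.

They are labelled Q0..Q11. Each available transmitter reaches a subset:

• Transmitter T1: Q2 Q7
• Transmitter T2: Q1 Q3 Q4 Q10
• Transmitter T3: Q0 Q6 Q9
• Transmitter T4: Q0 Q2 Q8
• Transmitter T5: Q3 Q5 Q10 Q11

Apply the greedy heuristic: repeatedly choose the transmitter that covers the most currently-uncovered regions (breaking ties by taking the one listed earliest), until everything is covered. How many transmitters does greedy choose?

5

Greedy: pick T2 (covers 4 new) → pick T3 (covers 3 new) → pick T1 (covers 2 new) → pick T5 (covers 2 new) → pick T4 (covers 1 new). Total picks: 5.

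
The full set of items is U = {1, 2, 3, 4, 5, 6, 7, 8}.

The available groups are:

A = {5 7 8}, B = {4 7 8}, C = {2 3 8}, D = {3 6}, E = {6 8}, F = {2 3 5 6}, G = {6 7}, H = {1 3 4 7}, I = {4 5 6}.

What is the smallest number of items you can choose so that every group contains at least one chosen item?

3

T = {2, 6, 7} meets every group (each contains at least one member of T), and |T| = 3.
No choice of 2 items meets every group, so 3 is the minimum.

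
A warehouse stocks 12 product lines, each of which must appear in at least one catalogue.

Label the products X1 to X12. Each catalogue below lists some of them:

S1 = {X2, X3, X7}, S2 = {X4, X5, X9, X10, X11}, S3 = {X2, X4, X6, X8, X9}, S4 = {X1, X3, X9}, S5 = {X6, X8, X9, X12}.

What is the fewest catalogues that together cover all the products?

4

S1 and S2 and S4 and S5 together: S1 ∪ S2 ∪ S4 ∪ S5 = {X1, X2, X3, X4, X5, X6, X7, X8, X9, X10, X11, X12} — every product is covered.
Only S4 contains X1, so S4 is forced; the remaining 9 products need at least 3 more catalogues (each remaining catalogue adds at most 4) — so at least 4 catalogues are needed, and 4 is optimal.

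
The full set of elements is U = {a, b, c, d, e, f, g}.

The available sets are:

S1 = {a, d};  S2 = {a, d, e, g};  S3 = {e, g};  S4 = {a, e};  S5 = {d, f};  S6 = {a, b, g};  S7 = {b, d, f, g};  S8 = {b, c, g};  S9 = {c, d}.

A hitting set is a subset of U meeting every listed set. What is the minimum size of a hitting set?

H = {d, e, g} meets every set (each contains at least one member of H), and |H| = 3.
The sets S4, S5, S8 are pairwise disjoint, so any hitting set needs a separate element for each — at least 3. Hence 3 is optimal.

3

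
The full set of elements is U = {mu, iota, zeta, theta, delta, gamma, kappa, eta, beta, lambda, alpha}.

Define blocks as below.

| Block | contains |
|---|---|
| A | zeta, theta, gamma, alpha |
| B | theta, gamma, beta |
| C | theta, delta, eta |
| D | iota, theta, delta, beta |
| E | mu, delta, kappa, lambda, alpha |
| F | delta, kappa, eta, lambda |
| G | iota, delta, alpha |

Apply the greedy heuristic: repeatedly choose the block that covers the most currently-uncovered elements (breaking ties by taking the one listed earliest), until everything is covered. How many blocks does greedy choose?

4

Greedy: pick E (covers 5 new) → pick A (covers 3 new) → pick D (covers 2 new) → pick C (covers 1 new). Total picks: 4.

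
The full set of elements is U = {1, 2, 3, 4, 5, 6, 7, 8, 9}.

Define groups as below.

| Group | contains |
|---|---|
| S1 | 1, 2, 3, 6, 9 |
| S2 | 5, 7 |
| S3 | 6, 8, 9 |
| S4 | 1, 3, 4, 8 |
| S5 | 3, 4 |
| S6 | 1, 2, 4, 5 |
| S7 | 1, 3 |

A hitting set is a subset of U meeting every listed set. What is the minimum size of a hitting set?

The 3 elements {3, 5, 9} hit every group.
The groups S2, S3, S7 are pairwise disjoint, so any hitting set needs a separate element for each — at least 3. Hence 3 is optimal.

3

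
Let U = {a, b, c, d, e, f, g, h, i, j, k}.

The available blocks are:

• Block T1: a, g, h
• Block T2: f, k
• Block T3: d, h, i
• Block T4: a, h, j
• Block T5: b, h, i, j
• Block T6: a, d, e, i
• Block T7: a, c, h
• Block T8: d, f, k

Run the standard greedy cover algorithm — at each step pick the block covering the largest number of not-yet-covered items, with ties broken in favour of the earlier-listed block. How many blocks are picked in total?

5

Greedy: pick T5 (covers 4 new) → pick T6 (covers 3 new) → pick T2 (covers 2 new) → pick T1 (covers 1 new) → pick T7 (covers 1 new). Total picks: 5.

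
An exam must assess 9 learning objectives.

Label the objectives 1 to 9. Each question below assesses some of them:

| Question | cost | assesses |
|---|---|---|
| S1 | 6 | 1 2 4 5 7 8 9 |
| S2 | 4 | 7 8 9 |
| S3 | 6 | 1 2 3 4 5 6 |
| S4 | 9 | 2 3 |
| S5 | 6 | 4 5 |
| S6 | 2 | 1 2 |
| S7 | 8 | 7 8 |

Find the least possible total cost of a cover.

S2, S3 together cover every objective (S2 ∪ S3 = {1, 2, 3, 4, 5, 6, 7, 8, 9}); total cost 4 + 6 = 10.
The greedy pick S1, S3 costs 12; no covering selection beats 10.

10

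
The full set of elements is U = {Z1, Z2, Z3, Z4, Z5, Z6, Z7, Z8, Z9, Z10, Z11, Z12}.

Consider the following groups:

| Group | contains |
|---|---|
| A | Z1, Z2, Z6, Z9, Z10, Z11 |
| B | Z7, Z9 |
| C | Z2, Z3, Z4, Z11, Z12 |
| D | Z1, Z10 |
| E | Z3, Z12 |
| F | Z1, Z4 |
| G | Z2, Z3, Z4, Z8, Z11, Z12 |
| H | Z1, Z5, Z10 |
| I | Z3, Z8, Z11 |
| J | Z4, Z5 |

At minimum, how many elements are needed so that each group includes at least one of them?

Take T = {Z1, Z3, Z5, Z9}. Each listed group contains at least one of these, so T is a hitting set of size 4.
The groups B, D, E, J are pairwise disjoint, so any hitting set needs a separate element for each — at least 4. Hence 4 is optimal.

4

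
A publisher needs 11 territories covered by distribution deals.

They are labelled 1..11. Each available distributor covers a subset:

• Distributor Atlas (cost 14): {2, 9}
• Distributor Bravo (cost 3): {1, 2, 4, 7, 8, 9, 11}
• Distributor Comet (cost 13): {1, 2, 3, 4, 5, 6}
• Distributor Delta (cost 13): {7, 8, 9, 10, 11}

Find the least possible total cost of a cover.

Comet, Delta together cover every territory (Comet ∪ Delta = {1, 2, 3, 4, 5, 6, 7, 8, 9, 10, 11}); total cost 13 + 13 = 26.
The greedy pick Bravo, Comet, Delta costs 29; no covering selection beats 26.

26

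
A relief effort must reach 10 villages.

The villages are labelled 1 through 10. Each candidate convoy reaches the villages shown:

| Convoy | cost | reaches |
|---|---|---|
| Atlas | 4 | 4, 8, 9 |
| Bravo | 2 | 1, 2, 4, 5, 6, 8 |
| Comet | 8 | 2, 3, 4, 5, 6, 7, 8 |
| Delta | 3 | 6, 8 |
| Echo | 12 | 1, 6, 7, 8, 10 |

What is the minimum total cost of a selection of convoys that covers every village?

Atlas, Comet, Echo together cover every village (Atlas ∪ Comet ∪ Echo = {1, 2, 3, 4, 5, 6, 7, 8, 9, 10}); total cost 4 + 8 + 12 = 24.
The greedy pick Bravo, Atlas, Comet, Echo costs 26; no covering selection beats 24.

24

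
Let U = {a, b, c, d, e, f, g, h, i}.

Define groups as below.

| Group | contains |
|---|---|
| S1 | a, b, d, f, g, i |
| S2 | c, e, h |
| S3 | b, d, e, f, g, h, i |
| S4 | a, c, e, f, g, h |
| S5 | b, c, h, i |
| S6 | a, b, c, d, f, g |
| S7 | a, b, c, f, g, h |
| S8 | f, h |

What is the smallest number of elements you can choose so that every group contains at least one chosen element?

2

T = {b, h} meets every group (each contains at least one member of T), and |T| = 2.
The groups S1, S2 are pairwise disjoint, so any hitting set needs a separate element for each — at least 2. Hence 2 is optimal.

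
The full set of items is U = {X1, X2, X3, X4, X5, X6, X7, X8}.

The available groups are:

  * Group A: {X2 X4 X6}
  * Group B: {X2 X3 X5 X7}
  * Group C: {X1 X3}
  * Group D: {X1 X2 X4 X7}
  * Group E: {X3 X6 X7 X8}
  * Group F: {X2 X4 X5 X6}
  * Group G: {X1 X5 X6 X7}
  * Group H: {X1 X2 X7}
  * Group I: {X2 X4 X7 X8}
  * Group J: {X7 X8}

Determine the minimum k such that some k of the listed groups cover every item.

3

E and G and I together: E ∪ G ∪ I = {X1, X2, X3, X4, X5, X6, X7, X8} — every item is covered.
No 2 of the 10 groups cover everything (all 45 combinations miss at least one item), so 3 is optimal.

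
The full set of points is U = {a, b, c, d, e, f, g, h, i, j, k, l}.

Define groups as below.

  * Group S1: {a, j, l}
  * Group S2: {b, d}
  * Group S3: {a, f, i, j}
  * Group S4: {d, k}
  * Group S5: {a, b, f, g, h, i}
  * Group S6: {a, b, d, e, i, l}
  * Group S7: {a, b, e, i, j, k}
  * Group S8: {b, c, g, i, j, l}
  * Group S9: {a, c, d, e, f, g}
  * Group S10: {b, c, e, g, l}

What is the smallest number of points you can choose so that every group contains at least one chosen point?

T = {a, d, l} meets every group (each contains at least one member of T), and |T| = 3.
The groups S3, S4, S10 are pairwise disjoint, so any hitting set needs a separate point for each — at least 3. Hence 3 is optimal.

3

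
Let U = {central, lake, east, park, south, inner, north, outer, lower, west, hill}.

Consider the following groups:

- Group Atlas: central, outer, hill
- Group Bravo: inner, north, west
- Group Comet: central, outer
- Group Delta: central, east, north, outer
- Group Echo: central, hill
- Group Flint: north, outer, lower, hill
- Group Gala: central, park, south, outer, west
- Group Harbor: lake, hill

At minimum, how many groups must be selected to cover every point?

Take {Bravo, Delta, Flint, Gala, Harbor}. Their union is {central, lake, east, park, south, inner, north, outer, lower, west, hill}, which is all 11 points.
No 4 of the 8 groups cover everything (all 70 combinations miss at least one point), so 5 is optimal.

5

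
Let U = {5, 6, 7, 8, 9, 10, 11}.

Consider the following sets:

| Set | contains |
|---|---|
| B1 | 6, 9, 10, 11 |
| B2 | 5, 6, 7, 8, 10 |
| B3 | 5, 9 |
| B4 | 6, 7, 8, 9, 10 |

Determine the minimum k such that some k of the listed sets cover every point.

B1 and B2 together: B1 ∪ B2 = {5, 6, 7, 8, 9, 10, 11} — every point is covered.
No single set has all 7 points (the largest, B2, has 5), so 2 is optimal.

2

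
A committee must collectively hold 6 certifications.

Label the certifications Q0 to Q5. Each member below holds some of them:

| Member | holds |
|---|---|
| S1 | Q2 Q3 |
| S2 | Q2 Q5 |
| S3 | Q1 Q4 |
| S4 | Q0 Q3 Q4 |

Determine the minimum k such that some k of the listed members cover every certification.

S2 and S3 and S4 together: S2 ∪ S3 ∪ S4 = {Q0, Q1, Q2, Q3, Q4, Q5} — every certification is covered.
Only S4 contains Q0, so S4 is forced; the remaining 3 certifications need at least 2 more members (each remaining member adds at most 2) — so at least 3 members are needed, and 3 is optimal.

3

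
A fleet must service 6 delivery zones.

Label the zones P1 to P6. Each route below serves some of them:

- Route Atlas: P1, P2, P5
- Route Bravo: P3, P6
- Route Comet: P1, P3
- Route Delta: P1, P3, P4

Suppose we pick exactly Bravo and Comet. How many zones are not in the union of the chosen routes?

Union of Bravo, Comet = {P1, P3, P6}.
Not covered: P2, P4, P5 — 3 zones.

3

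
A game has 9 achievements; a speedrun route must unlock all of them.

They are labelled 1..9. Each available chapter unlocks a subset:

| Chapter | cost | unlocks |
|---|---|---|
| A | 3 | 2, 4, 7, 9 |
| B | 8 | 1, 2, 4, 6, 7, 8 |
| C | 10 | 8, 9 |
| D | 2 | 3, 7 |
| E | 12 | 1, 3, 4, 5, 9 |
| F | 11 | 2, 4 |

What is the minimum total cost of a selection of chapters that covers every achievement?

B, E together cover every achievement (B ∪ E = {1, 2, 3, 4, 5, 6, 7, 8, 9}); total cost 8 + 12 = 20.
The greedy pick A, D, B, E costs 25; no covering selection beats 20.

20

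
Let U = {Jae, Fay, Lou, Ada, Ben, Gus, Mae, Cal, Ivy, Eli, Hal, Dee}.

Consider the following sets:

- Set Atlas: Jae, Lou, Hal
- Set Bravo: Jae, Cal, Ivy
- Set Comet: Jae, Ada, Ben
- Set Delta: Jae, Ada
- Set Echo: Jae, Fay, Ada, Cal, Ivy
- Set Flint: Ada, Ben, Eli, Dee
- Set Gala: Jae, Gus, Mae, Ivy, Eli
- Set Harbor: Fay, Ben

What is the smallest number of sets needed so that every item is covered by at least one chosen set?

4

Take {Atlas, Echo, Flint, Gala}. Their union is {Jae, Fay, Lou, Ada, Ben, Gus, Mae, Cal, Ivy, Eli, Hal, Dee}, which is all 12 items.
Only Atlas contains Lou, so Atlas is forced; the remaining 9 items need at least 3 more sets (each remaining set adds at most 4) — so at least 4 sets are needed, and 4 is optimal.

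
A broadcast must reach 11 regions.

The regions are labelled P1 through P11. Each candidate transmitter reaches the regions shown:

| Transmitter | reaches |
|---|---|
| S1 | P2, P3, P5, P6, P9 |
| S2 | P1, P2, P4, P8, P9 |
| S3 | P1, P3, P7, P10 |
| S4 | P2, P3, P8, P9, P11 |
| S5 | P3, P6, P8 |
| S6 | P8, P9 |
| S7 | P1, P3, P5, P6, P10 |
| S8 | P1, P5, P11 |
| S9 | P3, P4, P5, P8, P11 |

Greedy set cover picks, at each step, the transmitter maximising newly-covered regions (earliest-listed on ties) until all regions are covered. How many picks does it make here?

4

Greedy: pick S1 (covers 5 new) → pick S2 (covers 3 new) → pick S3 (covers 2 new) → pick S4 (covers 1 new). Total picks: 4.
(The true minimum cover uses only 3 transmitters, so greedy is not optimal here.)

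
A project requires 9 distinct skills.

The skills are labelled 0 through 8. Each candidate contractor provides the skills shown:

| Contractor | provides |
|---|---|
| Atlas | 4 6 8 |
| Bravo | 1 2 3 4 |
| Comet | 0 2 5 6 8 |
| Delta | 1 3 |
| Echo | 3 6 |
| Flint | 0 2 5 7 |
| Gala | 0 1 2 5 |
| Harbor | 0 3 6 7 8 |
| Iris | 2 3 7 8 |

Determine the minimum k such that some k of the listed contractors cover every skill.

3

Take {Bravo, Gala, Harbor}. Their union is {0, 1, 2, 3, 4, 5, 6, 7, 8}, which is all 9 skills.
No 2 of the 9 contractors cover everything (all 36 combinations miss at least one skill), so 3 is optimal.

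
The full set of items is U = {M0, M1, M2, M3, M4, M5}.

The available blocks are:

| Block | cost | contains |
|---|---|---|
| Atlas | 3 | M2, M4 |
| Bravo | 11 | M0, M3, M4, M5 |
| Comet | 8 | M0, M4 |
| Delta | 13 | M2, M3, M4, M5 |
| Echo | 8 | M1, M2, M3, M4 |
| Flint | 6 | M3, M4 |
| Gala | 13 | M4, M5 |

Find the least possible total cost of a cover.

Bravo, Echo together cover every item (Bravo ∪ Echo = {M0, M1, M2, M3, M4, M5}); total cost 11 + 8 = 19.
The greedy pick Atlas, Bravo, Echo costs 22; no covering selection beats 19.

19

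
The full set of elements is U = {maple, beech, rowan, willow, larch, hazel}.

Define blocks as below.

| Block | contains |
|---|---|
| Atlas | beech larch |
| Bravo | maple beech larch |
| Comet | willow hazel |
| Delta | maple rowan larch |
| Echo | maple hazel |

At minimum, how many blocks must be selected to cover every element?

3

Bravo and Comet and Delta together: Bravo ∪ Comet ∪ Delta = {maple, beech, rowan, willow, larch, hazel} — every element is covered.
Only Delta contains rowan, so Delta is forced; the remaining 3 elements need at least 2 more blocks (each remaining block adds at most 2) — so at least 3 blocks are needed, and 3 is optimal.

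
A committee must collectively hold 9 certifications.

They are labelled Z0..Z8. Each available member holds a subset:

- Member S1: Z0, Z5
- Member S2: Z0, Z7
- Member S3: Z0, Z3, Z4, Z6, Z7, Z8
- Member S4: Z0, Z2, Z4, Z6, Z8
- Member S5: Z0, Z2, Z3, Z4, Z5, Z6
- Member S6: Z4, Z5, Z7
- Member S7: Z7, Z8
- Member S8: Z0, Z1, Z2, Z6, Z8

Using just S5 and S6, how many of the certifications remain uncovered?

2

Union of S5, S6 = {Z0, Z2, Z3, Z4, Z5, Z6, Z7}.
Not covered: Z1, Z8 — 2 certifications.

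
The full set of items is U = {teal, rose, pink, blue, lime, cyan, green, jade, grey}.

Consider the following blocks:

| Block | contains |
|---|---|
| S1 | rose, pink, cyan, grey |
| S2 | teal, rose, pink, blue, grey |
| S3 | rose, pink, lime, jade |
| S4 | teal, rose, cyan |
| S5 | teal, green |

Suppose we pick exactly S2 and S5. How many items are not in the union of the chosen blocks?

Union of S2, S5 = {teal, rose, pink, blue, green, grey}.
Not covered: lime, cyan, jade — 3 items.

3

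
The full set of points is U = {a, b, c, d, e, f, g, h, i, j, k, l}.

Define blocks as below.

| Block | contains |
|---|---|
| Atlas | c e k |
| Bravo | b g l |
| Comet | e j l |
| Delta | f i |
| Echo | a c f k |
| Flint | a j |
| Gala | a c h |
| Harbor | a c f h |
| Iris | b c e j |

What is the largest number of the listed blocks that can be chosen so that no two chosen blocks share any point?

Atlas, Bravo, Delta, Flint are pairwise disjoint (Atlas={c,e,k}; Bravo={b,g,l}; Delta={f,i}; Flint={a,j}).
Every remaining block overlaps one of these, and no 5 of the listed blocks are pairwise disjoint, so 4 is the maximum.

4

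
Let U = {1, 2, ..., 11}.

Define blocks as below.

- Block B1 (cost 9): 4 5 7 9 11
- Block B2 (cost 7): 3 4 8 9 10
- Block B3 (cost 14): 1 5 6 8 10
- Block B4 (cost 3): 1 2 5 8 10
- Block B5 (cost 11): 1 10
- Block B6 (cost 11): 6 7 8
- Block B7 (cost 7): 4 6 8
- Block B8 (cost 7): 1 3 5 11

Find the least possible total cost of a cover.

26

B1, B2, B4, B7 together cover every element (B1 ∪ B2 ∪ B4 ∪ B7 = {1, 2, 3, 4, 5, 6, 7, 8, 9, 10, 11}); total cost 9 + 7 + 3 + 7 = 26.
No covering selection has total cost below 26.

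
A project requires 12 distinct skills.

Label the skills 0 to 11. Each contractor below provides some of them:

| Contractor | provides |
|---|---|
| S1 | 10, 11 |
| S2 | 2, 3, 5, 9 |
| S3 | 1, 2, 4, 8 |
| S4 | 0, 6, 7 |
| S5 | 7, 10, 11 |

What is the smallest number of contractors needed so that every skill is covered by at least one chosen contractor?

Take {S2, S3, S4, S5}. Their union is {0, 1, 2, 3, 4, 5, 6, 7, 8, 9, 10, 11}, which is all 12 skills.
Only S4 contains 0, so S4 is forced; the remaining 9 skills need at least 3 more contractors (each remaining contractor adds at most 4) — so at least 4 contractors are needed, and 4 is optimal.

4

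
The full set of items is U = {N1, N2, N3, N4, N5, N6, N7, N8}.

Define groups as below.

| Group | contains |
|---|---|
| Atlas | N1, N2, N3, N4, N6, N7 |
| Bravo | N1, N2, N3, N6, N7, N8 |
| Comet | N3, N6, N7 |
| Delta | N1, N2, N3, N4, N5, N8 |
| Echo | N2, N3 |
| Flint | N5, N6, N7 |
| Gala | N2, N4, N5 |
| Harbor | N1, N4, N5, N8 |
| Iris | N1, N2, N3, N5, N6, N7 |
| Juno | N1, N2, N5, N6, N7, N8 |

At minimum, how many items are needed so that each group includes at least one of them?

The 2 items {N3, N5} hit every group.
The groups Comet, Gala are pairwise disjoint, so any hitting set needs a separate item for each — at least 2. Hence 2 is optimal.

2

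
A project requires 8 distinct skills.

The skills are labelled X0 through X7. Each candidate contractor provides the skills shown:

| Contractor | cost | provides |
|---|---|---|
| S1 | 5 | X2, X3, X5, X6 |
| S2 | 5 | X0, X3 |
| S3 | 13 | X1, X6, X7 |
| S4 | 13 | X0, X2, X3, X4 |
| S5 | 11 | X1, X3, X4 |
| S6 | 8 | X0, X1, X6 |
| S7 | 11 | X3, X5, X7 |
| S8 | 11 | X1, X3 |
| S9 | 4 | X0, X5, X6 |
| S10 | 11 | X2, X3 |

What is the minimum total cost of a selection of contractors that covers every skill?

S3, S4, S9 together cover every skill (S3 ∪ S4 ∪ S9 = {X0, X1, X2, X3, X4, X5, X6, X7}); total cost 13 + 13 + 4 = 30.
The greedy pick S1, S6, S5, S7 costs 35; no covering selection beats 30.

30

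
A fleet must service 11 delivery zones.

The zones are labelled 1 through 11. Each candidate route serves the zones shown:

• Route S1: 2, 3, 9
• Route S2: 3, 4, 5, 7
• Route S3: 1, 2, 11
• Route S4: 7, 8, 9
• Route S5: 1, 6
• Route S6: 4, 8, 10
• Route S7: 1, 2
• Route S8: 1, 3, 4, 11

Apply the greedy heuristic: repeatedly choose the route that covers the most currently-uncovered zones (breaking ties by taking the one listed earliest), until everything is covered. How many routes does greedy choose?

5

Greedy: pick S2 (covers 4 new) → pick S3 (covers 3 new) → pick S4 (covers 2 new) → pick S5 (covers 1 new) → pick S6 (covers 1 new). Total picks: 5.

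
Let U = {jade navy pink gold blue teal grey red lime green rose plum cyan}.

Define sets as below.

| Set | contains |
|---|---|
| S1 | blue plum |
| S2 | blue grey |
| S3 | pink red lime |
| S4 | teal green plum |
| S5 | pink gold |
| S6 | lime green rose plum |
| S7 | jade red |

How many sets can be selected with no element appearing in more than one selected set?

S2, S4, S5, S7 are pairwise disjoint (S2={blue,grey}; S4={teal,green,plum}; S5={pink,gold}; S7={jade,red}).
Every remaining set overlaps one of these, and no 5 of the listed sets are pairwise disjoint, so 4 is the maximum.

4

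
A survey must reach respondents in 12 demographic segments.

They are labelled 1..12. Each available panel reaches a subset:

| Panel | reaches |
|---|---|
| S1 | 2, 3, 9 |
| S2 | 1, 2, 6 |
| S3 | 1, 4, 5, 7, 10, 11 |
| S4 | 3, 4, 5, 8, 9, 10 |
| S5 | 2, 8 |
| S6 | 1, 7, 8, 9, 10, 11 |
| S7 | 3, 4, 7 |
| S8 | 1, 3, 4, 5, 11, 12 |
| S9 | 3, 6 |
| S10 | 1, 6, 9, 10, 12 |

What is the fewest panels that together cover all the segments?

S2 and S6 and S8 together: S2 ∪ S6 ∪ S8 = {1, 2, 3, 4, 5, 6, 7, 8, 9, 10, 11, 12} — every segment is covered.
No 2 of the 10 panels cover everything (all 45 combinations miss at least one segment), so 3 is optimal.

3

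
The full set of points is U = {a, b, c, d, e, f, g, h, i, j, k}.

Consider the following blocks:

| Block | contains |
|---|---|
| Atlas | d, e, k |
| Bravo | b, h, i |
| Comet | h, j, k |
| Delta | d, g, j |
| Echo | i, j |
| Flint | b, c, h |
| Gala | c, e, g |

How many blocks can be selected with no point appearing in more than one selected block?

3

Atlas, Echo, Flint are pairwise disjoint (Atlas={d,e,k}; Echo={i,j}; Flint={b,c,h}).
Every remaining block overlaps one of these, and no 4 of the listed blocks are pairwise disjoint, so 3 is the maximum.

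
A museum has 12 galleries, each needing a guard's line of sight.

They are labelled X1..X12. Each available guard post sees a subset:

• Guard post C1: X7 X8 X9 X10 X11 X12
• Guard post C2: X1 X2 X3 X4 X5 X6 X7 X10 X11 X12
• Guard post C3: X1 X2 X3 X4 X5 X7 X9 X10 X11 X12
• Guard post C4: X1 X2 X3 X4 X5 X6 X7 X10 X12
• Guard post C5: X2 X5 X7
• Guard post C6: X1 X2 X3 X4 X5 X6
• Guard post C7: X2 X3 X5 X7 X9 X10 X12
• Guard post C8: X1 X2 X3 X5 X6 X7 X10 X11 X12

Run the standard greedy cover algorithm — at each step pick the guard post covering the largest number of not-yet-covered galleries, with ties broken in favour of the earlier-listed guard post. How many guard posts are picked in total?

2

Greedy: pick C2 (covers 10 new) → pick C1 (covers 2 new). Total picks: 2.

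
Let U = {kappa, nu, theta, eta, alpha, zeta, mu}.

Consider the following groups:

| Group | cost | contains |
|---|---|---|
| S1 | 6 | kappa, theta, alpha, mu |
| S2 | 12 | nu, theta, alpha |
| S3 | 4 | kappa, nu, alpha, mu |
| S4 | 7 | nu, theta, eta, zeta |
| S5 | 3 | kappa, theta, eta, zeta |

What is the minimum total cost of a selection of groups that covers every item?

S3, S5 together cover every item (S3 ∪ S5 = {kappa, nu, theta, eta, alpha, zeta, mu}); total cost 4 + 3 = 7.
No covering selection has total cost below 7.

7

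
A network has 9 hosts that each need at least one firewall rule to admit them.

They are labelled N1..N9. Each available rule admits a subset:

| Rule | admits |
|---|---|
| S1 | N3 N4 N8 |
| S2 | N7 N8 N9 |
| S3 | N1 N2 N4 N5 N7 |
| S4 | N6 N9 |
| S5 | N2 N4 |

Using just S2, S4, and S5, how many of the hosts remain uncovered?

3

Union of S2, S4, S5 = {N2, N4, N6, N7, N8, N9}.
Not covered: N1, N3, N5 — 3 hosts.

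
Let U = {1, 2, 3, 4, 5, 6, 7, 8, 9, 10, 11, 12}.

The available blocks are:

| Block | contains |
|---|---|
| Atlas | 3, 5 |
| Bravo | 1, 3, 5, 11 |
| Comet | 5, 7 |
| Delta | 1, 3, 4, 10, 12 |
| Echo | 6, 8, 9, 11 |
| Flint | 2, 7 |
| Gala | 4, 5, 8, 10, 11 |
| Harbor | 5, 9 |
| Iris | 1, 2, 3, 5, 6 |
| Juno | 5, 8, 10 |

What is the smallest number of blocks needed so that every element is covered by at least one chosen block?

Delta and Echo and Flint and Harbor together: Delta ∪ Echo ∪ Flint ∪ Harbor = {1, 2, 3, 4, 5, 6, 7, 8, 9, 10, 11, 12} — every element is covered.
No 3 of the 10 blocks cover everything (all 120 combinations miss at least one element), so 4 is optimal.

4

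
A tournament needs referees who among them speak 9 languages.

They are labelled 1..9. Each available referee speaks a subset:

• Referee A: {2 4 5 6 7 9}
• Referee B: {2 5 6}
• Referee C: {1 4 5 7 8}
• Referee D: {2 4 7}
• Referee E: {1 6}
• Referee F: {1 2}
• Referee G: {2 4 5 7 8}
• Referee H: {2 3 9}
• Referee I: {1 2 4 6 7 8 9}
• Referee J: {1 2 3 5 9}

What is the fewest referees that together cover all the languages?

I and J together: I ∪ J = {1, 2, 3, 4, 5, 6, 7, 8, 9} — every language is covered.
No single referee has all 9 languages (the largest, I, has 7), so 2 is optimal.

2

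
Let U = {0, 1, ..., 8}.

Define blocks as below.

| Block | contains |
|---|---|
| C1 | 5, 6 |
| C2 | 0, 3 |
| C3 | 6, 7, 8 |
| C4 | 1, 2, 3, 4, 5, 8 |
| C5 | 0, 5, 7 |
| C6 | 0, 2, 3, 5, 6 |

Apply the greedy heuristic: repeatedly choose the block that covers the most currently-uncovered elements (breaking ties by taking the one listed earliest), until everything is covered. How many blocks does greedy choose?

Greedy: pick C4 (covers 6 new) → pick C3 (covers 2 new) → pick C2 (covers 1 new). Total picks: 3.

3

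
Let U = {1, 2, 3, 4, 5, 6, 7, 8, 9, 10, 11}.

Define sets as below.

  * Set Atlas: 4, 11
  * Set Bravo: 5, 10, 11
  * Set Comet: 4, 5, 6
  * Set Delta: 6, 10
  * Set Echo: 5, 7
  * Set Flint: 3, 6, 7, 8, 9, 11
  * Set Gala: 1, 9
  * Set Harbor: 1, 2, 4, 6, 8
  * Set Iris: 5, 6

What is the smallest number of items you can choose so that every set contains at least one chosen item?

4

The 4 items {4, 5, 9, 10} hit every set.
The sets Atlas, Delta, Echo, Gala are pairwise disjoint, so any hitting set needs a separate item for each — at least 4. Hence 4 is optimal.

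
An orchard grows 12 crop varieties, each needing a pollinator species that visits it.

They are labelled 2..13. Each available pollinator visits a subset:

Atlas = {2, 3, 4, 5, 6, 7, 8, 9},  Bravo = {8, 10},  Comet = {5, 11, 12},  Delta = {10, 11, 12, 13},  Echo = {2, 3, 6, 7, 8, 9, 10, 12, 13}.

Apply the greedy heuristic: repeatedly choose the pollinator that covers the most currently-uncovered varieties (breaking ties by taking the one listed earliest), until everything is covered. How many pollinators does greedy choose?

3

Greedy: pick Echo (covers 9 new) → pick Atlas (covers 2 new) → pick Comet (covers 1 new). Total picks: 3.
(The true minimum cover uses only 2 pollinators, so greedy is not optimal here.)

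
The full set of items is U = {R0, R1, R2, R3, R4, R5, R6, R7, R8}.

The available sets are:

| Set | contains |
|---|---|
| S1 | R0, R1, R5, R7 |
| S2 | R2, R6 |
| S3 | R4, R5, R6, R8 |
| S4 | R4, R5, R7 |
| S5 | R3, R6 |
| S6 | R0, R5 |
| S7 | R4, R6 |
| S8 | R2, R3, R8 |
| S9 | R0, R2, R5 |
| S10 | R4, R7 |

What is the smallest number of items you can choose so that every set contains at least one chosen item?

Take H = {R2, R5, R6, R7}. Each listed set contains at least one of these, so H is a hitting set of size 4.
No choice of 3 items meets every set, so 4 is the minimum.

4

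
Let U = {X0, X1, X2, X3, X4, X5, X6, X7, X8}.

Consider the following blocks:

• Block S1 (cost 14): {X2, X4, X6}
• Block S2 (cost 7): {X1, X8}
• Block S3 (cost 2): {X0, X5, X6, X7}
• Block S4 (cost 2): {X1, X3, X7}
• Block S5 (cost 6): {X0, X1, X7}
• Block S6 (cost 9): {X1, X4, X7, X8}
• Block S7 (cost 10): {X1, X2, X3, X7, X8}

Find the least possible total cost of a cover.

S3, S6, S7 together cover every item (S3 ∪ S6 ∪ S7 = {X0, X1, X2, X3, X4, X5, X6, X7, X8}); total cost 2 + 9 + 10 = 21.
The greedy pick S3, S4, S6, S7 costs 23; no covering selection beats 21.

21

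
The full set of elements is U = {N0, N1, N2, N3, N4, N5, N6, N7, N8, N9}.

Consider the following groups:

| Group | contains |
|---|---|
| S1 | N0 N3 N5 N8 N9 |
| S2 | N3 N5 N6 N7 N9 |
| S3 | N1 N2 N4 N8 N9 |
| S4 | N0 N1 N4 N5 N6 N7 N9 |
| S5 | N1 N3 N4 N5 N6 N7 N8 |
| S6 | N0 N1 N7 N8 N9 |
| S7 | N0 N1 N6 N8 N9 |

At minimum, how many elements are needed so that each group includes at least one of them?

The 2 elements {N4, N9} hit every group.
No single element lies in every group, so at least 2 are needed and 2 is optimal.

2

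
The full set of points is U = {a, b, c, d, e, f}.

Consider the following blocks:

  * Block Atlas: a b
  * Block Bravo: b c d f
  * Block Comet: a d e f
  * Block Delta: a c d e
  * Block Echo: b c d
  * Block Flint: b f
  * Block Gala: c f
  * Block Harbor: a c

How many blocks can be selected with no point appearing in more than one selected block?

Delta, Flint are pairwise disjoint (Delta={a,c,d,e}; Flint={b,f}).
Every remaining block overlaps one of these, and no 3 of the listed blocks are pairwise disjoint, so 2 is the maximum.

2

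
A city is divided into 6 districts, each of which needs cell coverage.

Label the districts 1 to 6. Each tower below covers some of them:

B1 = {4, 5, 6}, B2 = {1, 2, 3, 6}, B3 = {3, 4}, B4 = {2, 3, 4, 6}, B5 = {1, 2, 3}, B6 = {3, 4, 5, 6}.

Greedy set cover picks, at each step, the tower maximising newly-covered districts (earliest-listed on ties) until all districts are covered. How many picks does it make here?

Greedy: pick B2 (covers 4 new) → pick B1 (covers 2 new). Total picks: 2.

2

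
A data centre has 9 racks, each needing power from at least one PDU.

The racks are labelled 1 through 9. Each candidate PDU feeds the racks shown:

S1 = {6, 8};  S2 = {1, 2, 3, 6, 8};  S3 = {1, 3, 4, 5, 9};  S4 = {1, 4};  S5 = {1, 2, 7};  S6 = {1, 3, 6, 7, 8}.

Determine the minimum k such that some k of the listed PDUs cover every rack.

Take {S2, S3, S6}. Their union is {1, 2, 3, 4, 5, 6, 7, 8, 9}, which is all 9 racks.
Only S3 contains 5, so S3 is forced; the remaining 4 racks need at least 2 more PDUs (each remaining PDU adds at most 3) — so at least 3 PDUs are needed, and 3 is optimal.

3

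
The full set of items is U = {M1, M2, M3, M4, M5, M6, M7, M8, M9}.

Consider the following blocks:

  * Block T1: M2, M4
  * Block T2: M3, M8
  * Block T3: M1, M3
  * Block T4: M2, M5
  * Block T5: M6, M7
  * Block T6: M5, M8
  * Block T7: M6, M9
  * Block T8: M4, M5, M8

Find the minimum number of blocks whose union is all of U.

5

T1 and T3 and T5 and T7 and T8 together: T1 ∪ T3 ∪ T5 ∪ T7 ∪ T8 = {M1, M2, M3, M4, M5, M6, M7, M8, M9} — every item is covered.
No 4 of the 8 blocks cover everything (all 70 combinations miss at least one item), so 5 is optimal.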